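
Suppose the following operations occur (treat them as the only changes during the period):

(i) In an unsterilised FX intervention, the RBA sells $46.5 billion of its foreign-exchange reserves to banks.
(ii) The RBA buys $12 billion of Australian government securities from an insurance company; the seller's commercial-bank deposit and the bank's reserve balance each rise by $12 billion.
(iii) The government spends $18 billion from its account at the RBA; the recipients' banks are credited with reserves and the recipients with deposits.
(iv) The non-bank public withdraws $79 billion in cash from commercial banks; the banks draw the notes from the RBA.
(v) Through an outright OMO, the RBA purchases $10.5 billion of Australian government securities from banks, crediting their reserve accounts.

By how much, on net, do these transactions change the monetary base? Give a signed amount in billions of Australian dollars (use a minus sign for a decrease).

RBA balance sheet:
  Assets:      Securities +$22.5B, Foreign assets −$46.5B
  Liabilities: Bank reserves −$85B, Currency in circulation +$79B, Government deposits −$18B
Commercial banking system:
  Assets:      Reserves at CB −$85B, Securities −$10.5B, Foreign assets +$46.5B
  Liabilities: Checkable deposits −$49B
Monetary base = currency + reserves: +$79B + (−$85B) = -$6 billion.

-$6 billion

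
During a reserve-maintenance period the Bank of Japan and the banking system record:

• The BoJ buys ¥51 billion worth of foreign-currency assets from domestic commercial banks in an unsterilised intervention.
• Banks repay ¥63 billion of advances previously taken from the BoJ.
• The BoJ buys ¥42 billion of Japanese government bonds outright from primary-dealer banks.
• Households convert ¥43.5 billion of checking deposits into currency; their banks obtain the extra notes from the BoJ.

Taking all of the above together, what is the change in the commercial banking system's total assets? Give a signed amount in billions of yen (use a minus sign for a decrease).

FX purchase ¥51 billion: just an asset swap on bank balance sheets → 0.
Discount-window repayment ¥63 billion: bank balance sheets shrink → −¥63B.
OMO purchase (from banks) ¥42 billion: just an asset swap on bank balance sheets → 0.
Currency withdrawal ¥43.5 billion: bank balance sheets shrink → −¥43.5B.
Net: 0 − 63 + 0 − 43.5 = -¥106.5 billion.

-¥106.5 billion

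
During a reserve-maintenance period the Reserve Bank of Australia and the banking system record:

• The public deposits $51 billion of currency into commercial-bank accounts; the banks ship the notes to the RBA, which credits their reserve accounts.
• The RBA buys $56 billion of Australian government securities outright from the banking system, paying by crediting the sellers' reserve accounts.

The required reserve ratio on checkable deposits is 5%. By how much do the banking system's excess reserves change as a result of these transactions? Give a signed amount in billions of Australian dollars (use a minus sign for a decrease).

+$104.45 billion

Currency deposit $51 billion: reserves +$51B, deposits +$51B.
OMO purchase (from banks) $56 billion: reserves +$56B, deposits 0.
Totals: Δreserves = +$107B, Δdeposits = +$51B.
Δrequired reserves = 5% × +$51B = +$2.55B.
Δexcess reserves = Δreserves − Δrequired = +$107B − (+$2.55B) = +$104.45 billion.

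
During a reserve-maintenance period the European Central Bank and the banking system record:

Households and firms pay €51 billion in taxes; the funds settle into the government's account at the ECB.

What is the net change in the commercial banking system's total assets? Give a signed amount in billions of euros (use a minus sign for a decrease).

-€51 billion

Government account inflow €51 billion: bank balance sheets shrink → −€51B.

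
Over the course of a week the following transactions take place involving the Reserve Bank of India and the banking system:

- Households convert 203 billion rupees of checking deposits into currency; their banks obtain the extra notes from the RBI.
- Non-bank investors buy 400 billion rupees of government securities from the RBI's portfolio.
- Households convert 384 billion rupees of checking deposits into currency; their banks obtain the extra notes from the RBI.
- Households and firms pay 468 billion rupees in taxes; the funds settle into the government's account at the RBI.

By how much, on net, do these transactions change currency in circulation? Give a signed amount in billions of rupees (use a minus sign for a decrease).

RBI balance sheet:
  Assets:      Securities −400B
  Liabilities: Bank reserves −1455B, Currency in circulation +587B, Government deposits +468B
So the change in currency in circulation is +587 billion.

+587 billion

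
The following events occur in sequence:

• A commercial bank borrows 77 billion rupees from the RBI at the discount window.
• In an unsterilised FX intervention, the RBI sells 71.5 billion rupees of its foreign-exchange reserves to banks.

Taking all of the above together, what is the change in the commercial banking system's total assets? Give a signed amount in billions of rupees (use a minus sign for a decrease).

+77 billion

RBI balance sheet:
  Assets:      Loans to banks +77B, Foreign assets −71.5B
  Liabilities: Bank reserves +5.5B
Commercial banking system:
  Assets:      Reserves at CB +5.5B, Foreign assets +71.5B
  Liabilities: Borrowings from CB +77B
Change in total bank assets = +77 billion.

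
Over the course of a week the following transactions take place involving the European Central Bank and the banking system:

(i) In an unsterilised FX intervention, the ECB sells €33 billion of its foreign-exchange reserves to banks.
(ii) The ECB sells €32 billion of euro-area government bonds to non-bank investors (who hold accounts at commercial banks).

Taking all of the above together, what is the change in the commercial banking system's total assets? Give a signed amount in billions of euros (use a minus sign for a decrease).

ECB balance sheet:
  Assets:      Securities −€32B, Foreign assets −€33B
  Liabilities: Bank reserves −€65B
Commercial banking system:
  Assets:      Reserves at CB −€65B, Foreign assets +€33B
  Liabilities: Checkable deposits −€32B
Change in total bank assets = -€32 billion.

-€32 billion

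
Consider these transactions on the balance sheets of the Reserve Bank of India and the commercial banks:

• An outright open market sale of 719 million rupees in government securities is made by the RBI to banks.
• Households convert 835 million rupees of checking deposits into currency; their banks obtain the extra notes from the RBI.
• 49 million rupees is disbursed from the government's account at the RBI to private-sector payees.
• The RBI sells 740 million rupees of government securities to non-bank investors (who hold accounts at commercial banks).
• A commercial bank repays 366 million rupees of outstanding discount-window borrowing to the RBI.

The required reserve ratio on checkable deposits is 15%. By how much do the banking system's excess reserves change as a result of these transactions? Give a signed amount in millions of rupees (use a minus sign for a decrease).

-2382.1 million

OMO sale (to banks) 719 million rupees: reserves −719M, deposits 0.
Currency withdrawal 835 million rupees: reserves −835M, deposits −835M.
Government spending 49 million rupees: reserves +49M, deposits +49M.
Asset sale (to non-banks) 740 million rupees: reserves −740M, deposits −740M.
Discount-window repayment 366 million rupees: reserves −366M, deposits 0.
Totals: Δreserves = −2611M, Δdeposits = −1526M.
Δrequired reserves = 15% × −1526M = −228.9M.
Δexcess reserves = Δreserves − Δrequired = −2611M − (−228.9M) = -2382.1 million.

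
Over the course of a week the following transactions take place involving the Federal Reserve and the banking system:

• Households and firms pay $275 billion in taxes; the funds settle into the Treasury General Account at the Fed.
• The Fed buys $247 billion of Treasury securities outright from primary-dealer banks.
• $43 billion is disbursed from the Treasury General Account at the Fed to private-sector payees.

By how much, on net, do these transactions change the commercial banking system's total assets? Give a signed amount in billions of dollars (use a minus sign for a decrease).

-$232 billion

Government account inflow $275 billion: bank balance sheets shrink → −$275B.
OMO purchase (from banks) $247 billion: just an asset swap on bank balance sheets → 0.
Government spending $43 billion: bank balance sheets expand → +$43B.
Net: −275 + 0 + 43 = -$232 billion.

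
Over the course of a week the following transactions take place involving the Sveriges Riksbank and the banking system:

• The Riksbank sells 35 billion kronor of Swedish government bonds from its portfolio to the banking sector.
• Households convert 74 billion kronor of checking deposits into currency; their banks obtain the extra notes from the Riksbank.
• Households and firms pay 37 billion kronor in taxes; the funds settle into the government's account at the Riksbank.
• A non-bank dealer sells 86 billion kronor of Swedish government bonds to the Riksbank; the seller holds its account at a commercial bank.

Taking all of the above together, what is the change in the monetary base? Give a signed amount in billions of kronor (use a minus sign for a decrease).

+14 billion

OMO sale (to banks) 35 billion kronor: Riksbank balance sheet contracts → −35B.
Currency withdrawal 74 billion kronor: just a shift between currency and reserves — both are base money → 0.
Government account inflow 37 billion kronor: reserves shift to a non-base liability → −37B.
Asset purchase (from non-banks) 86 billion kronor: Riksbank balance sheet expands → +86B.
Net: −35 + 0 − 37 + 86 = +14 billion.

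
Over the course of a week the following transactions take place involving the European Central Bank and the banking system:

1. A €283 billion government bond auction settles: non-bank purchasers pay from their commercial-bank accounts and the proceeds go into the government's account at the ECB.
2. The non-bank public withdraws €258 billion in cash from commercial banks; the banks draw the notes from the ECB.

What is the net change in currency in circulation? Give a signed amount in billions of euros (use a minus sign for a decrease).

ECB balance sheet:
  Assets:      no change
  Liabilities: Bank reserves −€541B, Currency in circulation +€258B, Government deposits +€283B
Commercial banking system:
  Assets:      Reserves at CB −€541B
  Liabilities: Checkable deposits −€541B
So the change in currency in circulation is +€258 billion.

+€258 billion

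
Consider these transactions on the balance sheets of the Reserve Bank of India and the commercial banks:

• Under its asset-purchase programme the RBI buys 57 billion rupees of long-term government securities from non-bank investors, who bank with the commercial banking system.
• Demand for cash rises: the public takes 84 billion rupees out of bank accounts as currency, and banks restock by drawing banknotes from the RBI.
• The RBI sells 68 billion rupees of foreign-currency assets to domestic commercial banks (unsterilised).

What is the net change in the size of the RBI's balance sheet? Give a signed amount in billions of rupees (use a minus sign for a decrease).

-11 billion

Asset purchase (from non-banks) 57 billion rupees: an RBI asset is acquired → +57B.
Currency withdrawal 84 billion rupees: only the composition of liabilities changes → 0.
FX sale 68 billion rupees: an RBI asset is shed → −68B.
Net: 57 + 0 − 68 = -11 billion.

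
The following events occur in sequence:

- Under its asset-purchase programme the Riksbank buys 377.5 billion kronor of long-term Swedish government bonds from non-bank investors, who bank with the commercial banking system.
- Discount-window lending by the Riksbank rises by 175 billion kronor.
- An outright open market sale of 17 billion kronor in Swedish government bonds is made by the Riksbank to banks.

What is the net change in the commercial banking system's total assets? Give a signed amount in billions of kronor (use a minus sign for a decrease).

Riksbank balance sheet:
  Assets:      Securities +360.5B, Loans to banks +175B
  Liabilities: Bank reserves +535.5B
Commercial banking system:
  Assets:      Reserves at CB +535.5B, Securities +17B
  Liabilities: Checkable deposits +377.5B, Borrowings from CB +175B
Change in total bank assets = +552.5 billion.

+552.5 billion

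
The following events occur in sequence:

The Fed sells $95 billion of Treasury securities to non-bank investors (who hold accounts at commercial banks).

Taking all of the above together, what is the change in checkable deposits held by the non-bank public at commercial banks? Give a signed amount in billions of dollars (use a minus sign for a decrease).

-$95 billion

Fed balance sheet:
  Assets:      Securities −$95B
  Liabilities: Bank reserves −$95B
Commercial banking system:
  Assets:      Reserves at CB −$95B
  Liabilities: Checkable deposits −$95B
So the change in checkable deposits held by the non-bank public at commercial banks is -$95 billion.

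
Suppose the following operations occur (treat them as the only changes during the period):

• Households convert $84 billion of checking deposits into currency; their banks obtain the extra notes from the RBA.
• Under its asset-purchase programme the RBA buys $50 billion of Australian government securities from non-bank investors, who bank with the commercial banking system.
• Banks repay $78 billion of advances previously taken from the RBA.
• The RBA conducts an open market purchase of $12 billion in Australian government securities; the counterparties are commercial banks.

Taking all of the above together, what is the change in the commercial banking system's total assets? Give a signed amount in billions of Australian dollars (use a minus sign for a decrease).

-$112 billion

Currency withdrawal $84 billion: bank balance sheets shrink → −$84B.
Asset purchase (from non-banks) $50 billion: bank balance sheets expand → +$50B.
Discount-window repayment $78 billion: bank balance sheets shrink → −$78B.
OMO purchase (from banks) $12 billion: just an asset swap on bank balance sheets → 0.
Net: −84 + 50 − 78 + 0 = -$112 billion.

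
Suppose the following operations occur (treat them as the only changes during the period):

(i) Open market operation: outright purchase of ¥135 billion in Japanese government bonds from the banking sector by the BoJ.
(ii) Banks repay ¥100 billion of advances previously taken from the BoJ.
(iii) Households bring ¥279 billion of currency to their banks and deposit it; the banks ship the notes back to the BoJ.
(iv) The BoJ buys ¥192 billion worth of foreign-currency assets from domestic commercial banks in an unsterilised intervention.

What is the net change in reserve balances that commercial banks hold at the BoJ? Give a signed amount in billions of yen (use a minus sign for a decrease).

OMO purchase (from banks) ¥135 billion: the BoJ pays by crediting reserve accounts → +¥135B.
Discount-window repayment ¥100 billion: repayment is debited from reserves → −¥100B.
Currency deposit ¥279 billion: returned notes are swapped for reserve credit → +¥279B.
FX purchase ¥192 billion: the BoJ pays by crediting reserve accounts → +¥192B.
Net: 135 − 100 + 279 + 192 = +¥506 billion.

+¥506 billion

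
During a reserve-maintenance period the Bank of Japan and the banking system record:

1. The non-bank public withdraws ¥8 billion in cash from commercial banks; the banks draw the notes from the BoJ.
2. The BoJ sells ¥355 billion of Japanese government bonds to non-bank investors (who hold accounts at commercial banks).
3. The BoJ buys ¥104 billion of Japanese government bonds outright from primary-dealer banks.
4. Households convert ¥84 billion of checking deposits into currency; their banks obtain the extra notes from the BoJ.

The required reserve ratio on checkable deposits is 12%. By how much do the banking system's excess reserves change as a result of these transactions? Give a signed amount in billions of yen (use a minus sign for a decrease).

Currency withdrawal ¥8 billion: reserves −¥8B, deposits −¥8B.
Asset sale (to non-banks) ¥355 billion: reserves −¥355B, deposits −¥355B.
OMO purchase (from banks) ¥104 billion: reserves +¥104B, deposits 0.
Currency withdrawal ¥84 billion: reserves −¥84B, deposits −¥84B.
Totals: Δreserves = −¥343B, Δdeposits = −¥447B.
Δrequired reserves = 12% × −¥447B = −¥53.64B.
Δexcess reserves = Δreserves − Δrequired = −¥343B − (−¥53.64B) = -¥289.36 billion.

-¥289.36 billion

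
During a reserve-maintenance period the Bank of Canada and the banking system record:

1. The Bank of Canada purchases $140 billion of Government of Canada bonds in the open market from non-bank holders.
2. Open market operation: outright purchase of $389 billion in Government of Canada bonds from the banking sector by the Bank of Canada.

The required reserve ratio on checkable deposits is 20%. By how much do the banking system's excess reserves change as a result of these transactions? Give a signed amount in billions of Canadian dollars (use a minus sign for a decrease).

Asset purchase (from non-banks) $140 billion: reserves +$140B, deposits +$140B.
OMO purchase (from banks) $389 billion: reserves +$389B, deposits 0.
Totals: Δreserves = +$529B, Δdeposits = +$140B.
Δrequired reserves = 20% × +$140B = +$28B.
Δexcess reserves = Δreserves − Δrequired = +$529B − (+$28B) = +$501 billion.

+$501 billion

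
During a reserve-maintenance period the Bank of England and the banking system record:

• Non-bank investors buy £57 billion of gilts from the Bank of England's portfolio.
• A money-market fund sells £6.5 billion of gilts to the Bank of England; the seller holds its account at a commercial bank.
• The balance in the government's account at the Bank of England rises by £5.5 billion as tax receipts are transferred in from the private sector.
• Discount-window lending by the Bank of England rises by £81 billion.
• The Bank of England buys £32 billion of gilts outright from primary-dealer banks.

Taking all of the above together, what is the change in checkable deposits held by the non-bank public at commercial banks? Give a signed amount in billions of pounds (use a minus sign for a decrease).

-£56 billion

Asset sale (to non-banks) £57 billion: non-bank counterparties' bank balances fall → −£57B.
Asset purchase (from non-banks) £6.5 billion: non-bank counterparties' bank balances rise → +£6.5B.
Government account inflow £5.5 billion: non-bank counterparties' bank balances fall → −£5.5B.
Discount-window loan £81 billion: the counterparty is a bank, so public deposits are unchanged → 0.
OMO purchase (from banks) £32 billion: the counterparty is a bank, so public deposits are unchanged → 0.
Net: −57 + 6.5 − 5.5 + 0 + 0 = -£56 billion.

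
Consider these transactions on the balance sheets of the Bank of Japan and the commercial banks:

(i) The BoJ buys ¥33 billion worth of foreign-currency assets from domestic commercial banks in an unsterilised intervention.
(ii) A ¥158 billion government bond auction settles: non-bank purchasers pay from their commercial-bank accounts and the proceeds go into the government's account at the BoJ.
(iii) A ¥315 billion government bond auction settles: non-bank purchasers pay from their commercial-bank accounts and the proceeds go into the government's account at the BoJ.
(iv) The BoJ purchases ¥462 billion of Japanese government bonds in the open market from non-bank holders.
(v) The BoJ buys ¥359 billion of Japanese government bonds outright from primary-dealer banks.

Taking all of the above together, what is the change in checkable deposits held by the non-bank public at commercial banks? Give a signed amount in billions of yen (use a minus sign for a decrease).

-¥11 billion

FX purchase ¥33 billion: the counterparty is a bank, so public deposits are unchanged → 0.
Government account inflow ¥158 billion: non-bank counterparties' bank balances fall → −¥158B.
Government account inflow ¥315 billion: non-bank counterparties' bank balances fall → −¥315B.
Asset purchase (from non-banks) ¥462 billion: non-bank counterparties' bank balances rise → +¥462B.
OMO purchase (from banks) ¥359 billion: the counterparty is a bank, so public deposits are unchanged → 0.
Net: 0 − 158 − 315 + 462 + 0 = -¥11 billion.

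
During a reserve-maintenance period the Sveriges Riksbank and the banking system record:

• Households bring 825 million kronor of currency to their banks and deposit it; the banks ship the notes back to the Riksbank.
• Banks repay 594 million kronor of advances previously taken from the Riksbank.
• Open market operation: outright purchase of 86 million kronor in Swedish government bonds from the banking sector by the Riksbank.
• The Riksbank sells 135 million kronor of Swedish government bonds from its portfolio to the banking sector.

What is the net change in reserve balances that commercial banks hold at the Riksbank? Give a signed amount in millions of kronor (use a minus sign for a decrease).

+182 million

Riksbank balance sheet:
  Assets:      Securities −49M, Loans to banks −594M
  Liabilities: Bank reserves +182M, Currency in circulation −825M
So the change in reserve balances that commercial banks hold at the Riksbank is +182 million.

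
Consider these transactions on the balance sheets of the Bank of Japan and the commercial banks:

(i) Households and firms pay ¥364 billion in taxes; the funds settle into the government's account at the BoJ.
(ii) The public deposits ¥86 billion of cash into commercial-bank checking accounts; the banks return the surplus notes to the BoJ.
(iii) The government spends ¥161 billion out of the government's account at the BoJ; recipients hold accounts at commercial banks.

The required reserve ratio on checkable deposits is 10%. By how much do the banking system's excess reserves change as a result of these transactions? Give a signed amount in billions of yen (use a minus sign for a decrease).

Government account inflow ¥364 billion: reserves −¥364B, deposits −¥364B.
Currency deposit ¥86 billion: reserves +¥86B, deposits +¥86B.
Government spending ¥161 billion: reserves +¥161B, deposits +¥161B.
Totals: Δreserves = −¥117B, Δdeposits = −¥117B.
Δrequired reserves = 10% × −¥117B = −¥11.7B.
Δexcess reserves = Δreserves − Δrequired = −¥117B − (−¥11.7B) = -¥105.3 billion.

-¥105.3 billion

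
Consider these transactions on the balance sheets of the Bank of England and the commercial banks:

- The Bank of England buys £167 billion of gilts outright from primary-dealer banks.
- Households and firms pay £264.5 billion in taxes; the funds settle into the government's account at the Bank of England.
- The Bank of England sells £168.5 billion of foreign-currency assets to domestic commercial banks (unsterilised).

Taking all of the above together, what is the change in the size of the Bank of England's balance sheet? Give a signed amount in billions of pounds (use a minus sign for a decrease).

Bank of England balance sheet:
  Assets:      Securities +£167B, Foreign assets −£168.5B
  Liabilities: Bank reserves −£266B, Government deposits +£264.5B
Commercial banking system:
  Assets:      Reserves at CB −£266B, Securities −£167B, Foreign assets +£168.5B
  Liabilities: Checkable deposits −£264.5B
Change in total Bank of England assets = -£1.5 billion.

-£1.5 billion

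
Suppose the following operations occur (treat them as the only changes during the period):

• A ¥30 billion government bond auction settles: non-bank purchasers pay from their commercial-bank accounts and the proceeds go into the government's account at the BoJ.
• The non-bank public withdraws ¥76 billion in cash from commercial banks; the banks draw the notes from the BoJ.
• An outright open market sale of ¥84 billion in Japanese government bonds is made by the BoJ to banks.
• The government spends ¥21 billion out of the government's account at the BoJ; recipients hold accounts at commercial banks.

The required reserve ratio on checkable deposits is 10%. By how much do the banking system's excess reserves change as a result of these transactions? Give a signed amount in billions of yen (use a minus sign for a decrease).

-¥160.5 billion

Government account inflow ¥30 billion: reserves −¥30B, deposits −¥30B.
Currency withdrawal ¥76 billion: reserves −¥76B, deposits −¥76B.
OMO sale (to banks) ¥84 billion: reserves −¥84B, deposits 0.
Government spending ¥21 billion: reserves +¥21B, deposits +¥21B.
Totals: Δreserves = −¥169B, Δdeposits = −¥85B.
Δrequired reserves = 10% × −¥85B = −¥8.5B.
Δexcess reserves = Δreserves − Δrequired = −¥169B − (−¥8.5B) = -¥160.5 billion.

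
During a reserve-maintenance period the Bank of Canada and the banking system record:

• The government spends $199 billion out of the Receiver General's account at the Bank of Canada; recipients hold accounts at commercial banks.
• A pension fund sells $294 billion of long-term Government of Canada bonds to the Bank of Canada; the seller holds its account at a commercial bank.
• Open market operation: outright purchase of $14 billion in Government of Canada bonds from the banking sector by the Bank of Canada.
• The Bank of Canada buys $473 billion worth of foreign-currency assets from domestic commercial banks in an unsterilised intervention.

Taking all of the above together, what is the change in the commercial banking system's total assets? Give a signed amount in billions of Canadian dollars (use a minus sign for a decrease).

Government spending $199 billion: bank balance sheets expand → +$199B.
Asset purchase (from non-banks) $294 billion: bank balance sheets expand → +$294B.
OMO purchase (from banks) $14 billion: just an asset swap on bank balance sheets → 0.
FX purchase $473 billion: just an asset swap on bank balance sheets → 0.
Net: 199 + 294 + 0 + 0 = +$493 billion.

+$493 billion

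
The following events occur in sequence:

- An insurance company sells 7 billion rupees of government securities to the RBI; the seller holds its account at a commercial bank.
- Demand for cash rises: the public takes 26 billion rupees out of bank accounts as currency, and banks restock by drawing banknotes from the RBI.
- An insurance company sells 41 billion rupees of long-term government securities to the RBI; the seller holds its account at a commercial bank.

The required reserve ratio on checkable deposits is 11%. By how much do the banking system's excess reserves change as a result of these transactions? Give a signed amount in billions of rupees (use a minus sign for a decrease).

+19.58 billion

Asset purchase (from non-banks) 7 billion rupees: reserves +7B, deposits +7B.
Currency withdrawal 26 billion rupees: reserves −26B, deposits −26B.
Asset purchase (from non-banks) 41 billion rupees: reserves +41B, deposits +41B.
Totals: Δreserves = +22B, Δdeposits = +22B.
Δrequired reserves = 11% × +22B = +2.42B.
Δexcess reserves = Δreserves − Δrequired = +22B − (+2.42B) = +19.58 billion.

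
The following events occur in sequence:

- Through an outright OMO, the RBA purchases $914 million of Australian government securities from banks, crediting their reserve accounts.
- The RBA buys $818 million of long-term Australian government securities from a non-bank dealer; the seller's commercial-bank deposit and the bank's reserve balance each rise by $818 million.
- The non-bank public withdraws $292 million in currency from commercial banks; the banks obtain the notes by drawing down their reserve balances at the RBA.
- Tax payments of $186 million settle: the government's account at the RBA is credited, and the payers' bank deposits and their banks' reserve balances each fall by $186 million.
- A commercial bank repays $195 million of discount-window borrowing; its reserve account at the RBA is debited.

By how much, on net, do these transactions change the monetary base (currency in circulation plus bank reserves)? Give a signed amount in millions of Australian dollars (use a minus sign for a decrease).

RBA balance sheet:
  Assets:      Securities +$1732M, Loans to banks −$195M
  Liabilities: Bank reserves +$1059M, Currency in circulation +$292M, Government deposits +$186M
Commercial banking system:
  Assets:      Reserves at CB +$1059M, Securities −$914M
  Liabilities: Checkable deposits +$340M, Borrowings from CB −$195M
Monetary base = currency + reserves: +$292M + (+$1059M) = +$1351 million.

+$1351 million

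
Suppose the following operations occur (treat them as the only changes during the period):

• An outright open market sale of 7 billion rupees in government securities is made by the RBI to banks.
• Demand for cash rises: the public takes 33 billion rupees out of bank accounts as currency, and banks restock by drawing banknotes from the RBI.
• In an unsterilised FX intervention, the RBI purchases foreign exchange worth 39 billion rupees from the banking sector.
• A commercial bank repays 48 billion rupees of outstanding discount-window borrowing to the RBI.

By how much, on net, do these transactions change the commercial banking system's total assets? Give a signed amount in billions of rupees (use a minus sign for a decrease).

-81 billion

RBI balance sheet:
  Assets:      Securities −7B, Loans to banks −48B, Foreign assets +39B
  Liabilities: Bank reserves −49B, Currency in circulation +33B
Commercial banking system:
  Assets:      Reserves at CB −49B, Securities +7B, Foreign assets −39B
  Liabilities: Checkable deposits −33B, Borrowings from CB −48B
Change in total bank assets = -81 billion.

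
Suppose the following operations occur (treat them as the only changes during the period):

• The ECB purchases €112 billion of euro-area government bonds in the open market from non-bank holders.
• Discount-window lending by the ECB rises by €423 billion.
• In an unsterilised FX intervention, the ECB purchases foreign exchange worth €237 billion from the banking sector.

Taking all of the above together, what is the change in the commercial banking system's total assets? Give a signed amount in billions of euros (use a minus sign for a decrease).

ECB balance sheet:
  Assets:      Securities +€112B, Loans to banks +€423B, Foreign assets +€237B
  Liabilities: Bank reserves +€772B
Commercial banking system:
  Assets:      Reserves at CB +€772B, Foreign assets −€237B
  Liabilities: Checkable deposits +€112B, Borrowings from CB +€423B
Change in total bank assets = +€535 billion.

+€535 billion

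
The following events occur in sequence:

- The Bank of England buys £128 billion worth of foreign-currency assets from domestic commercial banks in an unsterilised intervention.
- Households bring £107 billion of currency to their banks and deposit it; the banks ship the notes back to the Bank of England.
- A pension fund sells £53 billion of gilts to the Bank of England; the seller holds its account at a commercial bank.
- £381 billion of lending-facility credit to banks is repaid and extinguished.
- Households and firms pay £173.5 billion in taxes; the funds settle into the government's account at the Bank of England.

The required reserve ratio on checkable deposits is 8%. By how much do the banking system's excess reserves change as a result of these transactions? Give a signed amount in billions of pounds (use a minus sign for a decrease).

FX purchase £128 billion: reserves +£128B, deposits 0.
Currency deposit £107 billion: reserves +£107B, deposits +£107B.
Asset purchase (from non-banks) £53 billion: reserves +£53B, deposits +£53B.
Discount-window repayment £381 billion: reserves −£381B, deposits 0.
Government account inflow £173.5 billion: reserves −£173.5B, deposits −£173.5B.
Totals: Δreserves = −£266.5B, Δdeposits = −£13.5B.
Δrequired reserves = 8% × −£13.5B = −£1.08B.
Δexcess reserves = Δreserves − Δrequired = −£266.5B − (−£1.08B) = -£265.42 billion.

-£265.42 billion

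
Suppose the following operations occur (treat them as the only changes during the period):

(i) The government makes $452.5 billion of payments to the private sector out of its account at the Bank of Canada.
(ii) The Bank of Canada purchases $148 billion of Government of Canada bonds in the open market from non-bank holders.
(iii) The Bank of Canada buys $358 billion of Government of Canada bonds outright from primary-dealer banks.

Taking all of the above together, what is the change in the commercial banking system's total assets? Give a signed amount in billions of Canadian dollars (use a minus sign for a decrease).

+$600.5 billion

Government spending $452.5 billion: bank balance sheets expand → +$452.5B.
Asset purchase (from non-banks) $148 billion: bank balance sheets expand → +$148B.
OMO purchase (from banks) $358 billion: just an asset swap on bank balance sheets → 0.
Net: 452.5 + 148 + 0 = +$600.5 billion.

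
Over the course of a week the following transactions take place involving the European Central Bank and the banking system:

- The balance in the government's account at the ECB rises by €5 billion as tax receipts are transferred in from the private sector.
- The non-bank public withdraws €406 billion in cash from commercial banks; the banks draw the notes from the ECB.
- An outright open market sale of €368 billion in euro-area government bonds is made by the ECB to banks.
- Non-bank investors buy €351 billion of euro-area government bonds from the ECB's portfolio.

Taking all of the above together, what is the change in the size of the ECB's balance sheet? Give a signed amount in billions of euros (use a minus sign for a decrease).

ECB balance sheet:
  Assets:      Securities −€719B
  Liabilities: Bank reserves −€1130B, Currency in circulation +€406B, Government deposits +€5B
Commercial banking system:
  Assets:      Reserves at CB −€1130B, Securities +€368B
  Liabilities: Checkable deposits −€762B
Change in total ECB assets = -€719 billion.

-€719 billion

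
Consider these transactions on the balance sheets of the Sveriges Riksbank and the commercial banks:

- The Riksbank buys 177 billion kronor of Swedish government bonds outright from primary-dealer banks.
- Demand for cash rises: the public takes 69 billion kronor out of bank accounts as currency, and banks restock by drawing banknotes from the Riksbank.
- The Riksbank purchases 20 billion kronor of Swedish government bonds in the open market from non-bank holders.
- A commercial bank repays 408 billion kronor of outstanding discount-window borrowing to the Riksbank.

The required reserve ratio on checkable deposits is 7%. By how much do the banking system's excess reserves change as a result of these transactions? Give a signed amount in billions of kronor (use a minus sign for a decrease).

-276.57 billion

OMO purchase (from banks) 177 billion kronor: reserves +177B, deposits 0.
Currency withdrawal 69 billion kronor: reserves −69B, deposits −69B.
Asset purchase (from non-banks) 20 billion kronor: reserves +20B, deposits +20B.
Discount-window repayment 408 billion kronor: reserves −408B, deposits 0.
Totals: Δreserves = −280B, Δdeposits = −49B.
Δrequired reserves = 7% × −49B = −3.43B.
Δexcess reserves = Δreserves − Δrequired = −280B − (−3.43B) = -276.57 billion.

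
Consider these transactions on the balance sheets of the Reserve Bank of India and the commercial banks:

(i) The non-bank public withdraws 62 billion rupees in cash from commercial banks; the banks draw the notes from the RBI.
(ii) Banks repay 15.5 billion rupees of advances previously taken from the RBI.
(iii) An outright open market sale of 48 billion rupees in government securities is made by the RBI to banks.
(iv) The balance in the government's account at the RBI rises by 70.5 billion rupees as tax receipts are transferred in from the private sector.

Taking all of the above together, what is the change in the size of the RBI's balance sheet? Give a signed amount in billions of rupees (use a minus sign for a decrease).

RBI balance sheet:
  Assets:      Securities −48B, Loans to banks −15.5B
  Liabilities: Bank reserves −196B, Currency in circulation +62B, Government deposits +70.5B
Commercial banking system:
  Assets:      Reserves at CB −196B, Securities +48B
  Liabilities: Checkable deposits −132.5B, Borrowings from CB −15.5B
Change in total RBI assets = -63.5 billion.

-63.5 billion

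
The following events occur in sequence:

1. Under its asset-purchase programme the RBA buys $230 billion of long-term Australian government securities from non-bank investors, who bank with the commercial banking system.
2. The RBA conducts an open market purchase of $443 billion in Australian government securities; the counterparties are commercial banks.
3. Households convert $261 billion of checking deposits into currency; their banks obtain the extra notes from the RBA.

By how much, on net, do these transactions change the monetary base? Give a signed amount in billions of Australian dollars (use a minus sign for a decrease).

+$673 billion

RBA balance sheet:
  Assets:      Securities +$673B
  Liabilities: Bank reserves +$412B, Currency in circulation +$261B
Monetary base = currency + reserves: +$261B + (+$412B) = +$673 billion.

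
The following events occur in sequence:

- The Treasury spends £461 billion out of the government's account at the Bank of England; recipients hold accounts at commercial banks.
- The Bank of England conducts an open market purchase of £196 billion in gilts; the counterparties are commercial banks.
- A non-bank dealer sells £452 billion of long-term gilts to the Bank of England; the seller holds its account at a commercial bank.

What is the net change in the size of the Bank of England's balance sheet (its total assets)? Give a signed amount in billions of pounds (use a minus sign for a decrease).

Government spending £461 billion: only the composition of liabilities changes → 0.
OMO purchase (from banks) £196 billion: a Bank of England asset is acquired → +£196B.
Asset purchase (from non-banks) £452 billion: a Bank of England asset is acquired → +£452B.
Net: 0 + 196 + 452 = +£648 billion.

+£648 billion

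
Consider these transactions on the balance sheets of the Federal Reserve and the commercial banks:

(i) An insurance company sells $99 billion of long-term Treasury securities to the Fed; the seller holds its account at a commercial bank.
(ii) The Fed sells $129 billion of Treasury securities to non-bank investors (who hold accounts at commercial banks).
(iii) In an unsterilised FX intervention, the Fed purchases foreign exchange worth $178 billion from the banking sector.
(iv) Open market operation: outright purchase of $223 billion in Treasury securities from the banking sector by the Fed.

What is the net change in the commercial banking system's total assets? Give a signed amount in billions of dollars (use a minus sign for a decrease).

Fed balance sheet:
  Assets:      Securities +$193B, Foreign assets +$178B
  Liabilities: Bank reserves +$371B
Commercial banking system:
  Assets:      Reserves at CB +$371B, Securities −$223B, Foreign assets −$178B
  Liabilities: Checkable deposits −$30B
Change in total bank assets = -$30 billion.

-$30 billion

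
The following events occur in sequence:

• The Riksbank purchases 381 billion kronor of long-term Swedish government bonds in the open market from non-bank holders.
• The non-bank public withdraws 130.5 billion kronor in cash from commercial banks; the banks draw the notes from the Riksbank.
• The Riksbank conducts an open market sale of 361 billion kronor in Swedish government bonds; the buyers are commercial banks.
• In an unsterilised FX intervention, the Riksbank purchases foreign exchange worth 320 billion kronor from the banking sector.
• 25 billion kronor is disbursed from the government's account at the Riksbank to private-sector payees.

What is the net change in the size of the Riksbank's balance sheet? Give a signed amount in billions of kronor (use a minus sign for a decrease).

Asset purchase (from non-banks) 381 billion kronor: a Riksbank asset is acquired → +381B.
Currency withdrawal 130.5 billion kronor: only the composition of liabilities changes → 0.
OMO sale (to banks) 361 billion kronor: a Riksbank asset is shed → −361B.
FX purchase 320 billion kronor: a Riksbank asset is acquired → +320B.
Government spending 25 billion kronor: only the composition of liabilities changes → 0.
Net: 381 + 0 − 361 + 320 + 0 = +340 billion.

+340 billion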